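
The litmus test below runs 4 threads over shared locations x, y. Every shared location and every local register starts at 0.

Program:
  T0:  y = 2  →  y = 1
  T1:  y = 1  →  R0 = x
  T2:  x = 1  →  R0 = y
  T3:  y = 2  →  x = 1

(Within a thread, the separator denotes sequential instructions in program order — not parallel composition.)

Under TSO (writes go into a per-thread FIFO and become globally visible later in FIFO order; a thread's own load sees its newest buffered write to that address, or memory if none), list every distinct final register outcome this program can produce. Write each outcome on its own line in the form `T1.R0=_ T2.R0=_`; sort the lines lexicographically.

T1.R0=0 T2.R0=0
T1.R0=0 T2.R0=1
T1.R0=0 T2.R0=2
T1.R0=1 T2.R0=0
T1.R0=1 T2.R0=1
T1.R0=1 T2.R0=2

outcome vector order: (T1.R0,T2.R0)
|TSO outcomes| = 6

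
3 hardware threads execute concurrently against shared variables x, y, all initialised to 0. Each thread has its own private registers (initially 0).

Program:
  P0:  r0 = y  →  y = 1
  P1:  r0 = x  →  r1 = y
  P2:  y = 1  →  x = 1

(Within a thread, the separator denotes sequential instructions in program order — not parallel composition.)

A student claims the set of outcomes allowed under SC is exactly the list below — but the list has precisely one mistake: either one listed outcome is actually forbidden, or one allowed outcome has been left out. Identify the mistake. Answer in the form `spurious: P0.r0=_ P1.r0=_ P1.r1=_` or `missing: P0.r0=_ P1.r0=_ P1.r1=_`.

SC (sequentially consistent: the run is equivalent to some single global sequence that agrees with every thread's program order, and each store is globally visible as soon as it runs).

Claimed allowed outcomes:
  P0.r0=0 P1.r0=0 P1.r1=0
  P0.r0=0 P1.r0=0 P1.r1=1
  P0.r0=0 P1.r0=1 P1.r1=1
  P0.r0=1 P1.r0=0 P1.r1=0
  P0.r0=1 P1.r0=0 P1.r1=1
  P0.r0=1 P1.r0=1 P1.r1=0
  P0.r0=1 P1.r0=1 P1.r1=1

spurious: P0.r0=1 P1.r0=1 P1.r1=0

outcome vector order: (P0.r0,P1.r0,P1.r1)
[SC] allowed = {<0 0 0> <0 0 1> <0 1 1> <1 0 0> <1 0 1> <1 1 1>}
claimed∖SC = {<1 1 0>}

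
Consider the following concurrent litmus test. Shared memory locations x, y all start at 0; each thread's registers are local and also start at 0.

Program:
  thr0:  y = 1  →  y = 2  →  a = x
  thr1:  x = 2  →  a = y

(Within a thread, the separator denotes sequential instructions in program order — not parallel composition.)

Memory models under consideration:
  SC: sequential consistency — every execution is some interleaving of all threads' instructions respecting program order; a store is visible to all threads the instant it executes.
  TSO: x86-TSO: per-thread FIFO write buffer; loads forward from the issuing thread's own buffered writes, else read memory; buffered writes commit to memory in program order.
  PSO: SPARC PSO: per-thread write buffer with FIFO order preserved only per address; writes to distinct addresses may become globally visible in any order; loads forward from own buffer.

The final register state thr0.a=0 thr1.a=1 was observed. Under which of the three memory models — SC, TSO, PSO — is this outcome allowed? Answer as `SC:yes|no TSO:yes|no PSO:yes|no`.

outcome vector order: (thr0.a,thr1.a)
SC (4): 02 20 21 22
TSO (6): 00 01 02 20 21 22
PSO (6): 00 01 02 20 21 22
target 01 ∈ {TSO,PSO}

SC:no TSO:yes PSO:yes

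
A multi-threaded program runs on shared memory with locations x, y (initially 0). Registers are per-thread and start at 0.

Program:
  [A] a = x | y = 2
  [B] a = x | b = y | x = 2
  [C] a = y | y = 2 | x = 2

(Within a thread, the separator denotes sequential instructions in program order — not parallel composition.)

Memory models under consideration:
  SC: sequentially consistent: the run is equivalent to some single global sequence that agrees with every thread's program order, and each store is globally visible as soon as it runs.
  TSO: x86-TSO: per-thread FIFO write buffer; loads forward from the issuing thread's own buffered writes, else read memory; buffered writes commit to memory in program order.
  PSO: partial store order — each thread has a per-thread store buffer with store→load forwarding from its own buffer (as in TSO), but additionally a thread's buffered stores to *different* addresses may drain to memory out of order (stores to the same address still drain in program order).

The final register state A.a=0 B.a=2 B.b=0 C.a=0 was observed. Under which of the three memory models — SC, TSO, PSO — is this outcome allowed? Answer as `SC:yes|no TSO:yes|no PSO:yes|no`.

outcome vector order: (A.a,B.a,B.b,C.a)
SC (10): <0 0 0 0>; <0 0 0 2>; <0 0 2 0>; <0 0 2 2>; <0 2 2 0>; <0 2 2 2>; <2 0 0 0>; <2 0 0 2>; <2 0 2 0>; <2 2 2 0>
TSO (10): <0 0 0 0>; <0 0 0 2>; <0 0 2 0>; <0 0 2 2>; <0 2 2 0>; <0 2 2 2>; <2 0 0 0>; <2 0 0 2>; <2 0 2 0>; <2 2 2 0>
PSO (12): <0 0 0 0>; <0 0 0 2>; <0 0 2 0>; <0 0 2 2>; <0 2 0 0>; <0 2 2 0>; <0 2 2 2>; <2 0 0 0>; <2 0 0 2>; <2 0 2 0>; <2 2 0 0>; <2 2 2 0>
target <0 2 0 0> ∈ {PSO}

SC:no TSO:no PSO:yes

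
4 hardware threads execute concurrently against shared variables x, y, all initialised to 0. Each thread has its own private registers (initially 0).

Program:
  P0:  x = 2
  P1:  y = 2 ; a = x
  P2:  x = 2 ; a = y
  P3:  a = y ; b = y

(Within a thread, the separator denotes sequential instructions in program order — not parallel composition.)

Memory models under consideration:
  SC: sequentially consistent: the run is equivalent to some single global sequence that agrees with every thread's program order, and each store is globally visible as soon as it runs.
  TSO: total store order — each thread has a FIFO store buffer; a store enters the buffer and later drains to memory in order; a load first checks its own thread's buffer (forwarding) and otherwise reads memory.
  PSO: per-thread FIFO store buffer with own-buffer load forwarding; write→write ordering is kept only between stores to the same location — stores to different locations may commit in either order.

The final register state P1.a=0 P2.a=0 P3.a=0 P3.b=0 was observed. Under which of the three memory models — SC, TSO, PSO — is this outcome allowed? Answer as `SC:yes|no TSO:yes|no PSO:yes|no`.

outcome vector order: (P1.a,P2.a,P3.a,P3.b)
under SC → 0/2/0/0; 0/2/0/2; 0/2/2/2; 2/0/0/0; 2/0/0/2; 2/0/2/2; 2/2/0/0; 2/2/0/2; 2/2/2/2
under TSO → 0/0/0/0; 0/0/0/2; 0/0/2/2; 0/2/0/0; 0/2/0/2; 0/2/2/2; 2/0/0/0; 2/0/0/2; 2/0/2/2; 2/2/0/0; 2/2/0/2; 2/2/2/2
under PSO → 0/0/0/0; 0/0/0/2; 0/0/2/2; 0/2/0/0; 0/2/0/2; 0/2/2/2; 2/0/0/0; 2/0/0/2; 2/0/2/2; 2/2/0/0; 2/2/0/2; 2/2/2/2
target 0/0/0/0 ∈ {TSO,PSO}

SC:no TSO:yes PSO:yes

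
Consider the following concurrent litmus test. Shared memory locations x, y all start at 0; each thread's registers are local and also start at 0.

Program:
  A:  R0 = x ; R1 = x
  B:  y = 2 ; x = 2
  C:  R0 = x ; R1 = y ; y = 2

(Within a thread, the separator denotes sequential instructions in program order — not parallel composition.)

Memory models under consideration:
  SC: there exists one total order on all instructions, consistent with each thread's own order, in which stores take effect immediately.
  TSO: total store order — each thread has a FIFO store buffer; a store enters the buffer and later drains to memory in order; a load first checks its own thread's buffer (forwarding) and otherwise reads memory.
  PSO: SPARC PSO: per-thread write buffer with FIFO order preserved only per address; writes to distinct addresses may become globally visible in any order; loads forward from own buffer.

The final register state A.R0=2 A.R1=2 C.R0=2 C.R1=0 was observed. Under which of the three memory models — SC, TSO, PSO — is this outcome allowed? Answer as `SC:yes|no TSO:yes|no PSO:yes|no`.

SC:no TSO:no PSO:yes

outcome vector order: (A.R0,A.R1,C.R0,C.R1)
SC: 9 outcomes — {<0 0 0 0> <0 0 0 2> <0 0 2 2> <0 2 0 0> <0 2 0 2> <0 2 2 2> <2 2 0 0> <2 2 0 2> <2 2 2 2>}
TSO: 9 outcomes — {<0 0 0 0> <0 0 0 2> <0 0 2 2> <0 2 0 0> <0 2 0 2> <0 2 2 2> <2 2 0 0> <2 2 0 2> <2 2 2 2>}
PSO: 12 outcomes — {<0 0 0 0> <0 0 0 2> <0 0 2 0> <0 0 2 2> <0 2 0 0> <0 2 0 2> <0 2 2 0> <0 2 2 2> <2 2 0 0> <2 2 0 2> <2 2 2 0> <2 2 2 2>}
target <2 2 2 0> ∈ {PSO}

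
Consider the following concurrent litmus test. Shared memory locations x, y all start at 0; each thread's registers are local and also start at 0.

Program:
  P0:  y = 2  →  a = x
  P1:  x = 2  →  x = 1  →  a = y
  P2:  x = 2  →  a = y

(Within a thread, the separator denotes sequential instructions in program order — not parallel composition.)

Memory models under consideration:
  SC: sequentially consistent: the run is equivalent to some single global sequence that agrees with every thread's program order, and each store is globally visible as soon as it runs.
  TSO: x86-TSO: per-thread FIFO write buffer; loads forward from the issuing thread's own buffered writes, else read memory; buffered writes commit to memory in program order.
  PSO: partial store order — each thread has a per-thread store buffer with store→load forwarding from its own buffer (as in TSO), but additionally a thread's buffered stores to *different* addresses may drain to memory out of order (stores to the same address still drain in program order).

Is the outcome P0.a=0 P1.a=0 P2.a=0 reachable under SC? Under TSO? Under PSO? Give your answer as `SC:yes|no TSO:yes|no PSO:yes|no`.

SC:no TSO:yes PSO:yes

outcome vector order: (P0.a,P1.a,P2.a)
SC: 9 outcomes — {022, 100, 102, 120, 122, 200, 202, 220, 222}
TSO: 12 outcomes — {000, 002, 020, 022, 100, 102, 120, 122, 200, 202, 220, 222}
PSO: 12 outcomes — {000, 002, 020, 022, 100, 102, 120, 122, 200, 202, 220, 222}
target 000 ∈ {TSO,PSO}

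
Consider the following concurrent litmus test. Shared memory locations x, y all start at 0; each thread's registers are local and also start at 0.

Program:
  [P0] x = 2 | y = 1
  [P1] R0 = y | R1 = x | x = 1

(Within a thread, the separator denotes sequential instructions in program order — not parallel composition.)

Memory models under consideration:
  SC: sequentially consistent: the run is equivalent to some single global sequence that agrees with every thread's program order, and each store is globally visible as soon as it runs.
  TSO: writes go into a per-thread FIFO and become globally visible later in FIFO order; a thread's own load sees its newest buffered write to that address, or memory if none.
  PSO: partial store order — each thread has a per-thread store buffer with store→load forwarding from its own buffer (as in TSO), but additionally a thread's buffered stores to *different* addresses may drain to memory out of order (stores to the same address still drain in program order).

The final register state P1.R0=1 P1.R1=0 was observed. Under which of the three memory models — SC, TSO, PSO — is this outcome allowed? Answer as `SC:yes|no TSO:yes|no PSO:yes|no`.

SC:no TSO:no PSO:yes

outcome vector order: (P1.R0,P1.R1)
[SC] allowed = {<0 0>; <0 2>; <1 2>}
[TSO] allowed = {<0 0>; <0 2>; <1 2>}
[PSO] allowed = {<0 0>; <0 2>; <1 0>; <1 2>}
target <1 0> ∈ {PSO}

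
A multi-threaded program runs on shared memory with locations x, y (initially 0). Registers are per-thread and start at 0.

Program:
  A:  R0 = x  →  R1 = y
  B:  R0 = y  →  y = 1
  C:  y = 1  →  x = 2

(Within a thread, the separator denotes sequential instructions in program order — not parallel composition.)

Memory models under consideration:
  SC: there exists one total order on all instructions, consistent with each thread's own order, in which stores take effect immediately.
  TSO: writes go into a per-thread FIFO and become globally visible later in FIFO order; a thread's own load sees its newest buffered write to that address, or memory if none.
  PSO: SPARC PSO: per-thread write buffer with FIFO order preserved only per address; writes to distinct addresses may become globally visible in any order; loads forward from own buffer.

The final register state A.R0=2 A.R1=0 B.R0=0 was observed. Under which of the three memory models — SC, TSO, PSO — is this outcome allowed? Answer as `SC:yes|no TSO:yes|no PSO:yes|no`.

SC:no TSO:no PSO:yes

outcome vector order: (A.R0,A.R1,B.R0)
under SC → 000; 001; 010; 011; 210; 211
under TSO → 000; 001; 010; 011; 210; 211
under PSO → 000; 001; 010; 011; 200; 201; 210; 211
target 200 ∈ {PSO}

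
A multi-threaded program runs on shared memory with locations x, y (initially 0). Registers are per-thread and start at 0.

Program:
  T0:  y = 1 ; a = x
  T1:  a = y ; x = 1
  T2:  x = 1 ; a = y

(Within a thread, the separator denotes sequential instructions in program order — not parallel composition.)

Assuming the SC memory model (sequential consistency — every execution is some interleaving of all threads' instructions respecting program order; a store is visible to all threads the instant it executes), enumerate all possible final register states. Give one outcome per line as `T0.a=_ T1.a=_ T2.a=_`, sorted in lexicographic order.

outcome vector order: (T0.a,T1.a,T2.a)
|SC outcomes| = 6

T0.a=0 T1.a=0 T2.a=1
T0.a=0 T1.a=1 T2.a=1
T0.a=1 T1.a=0 T2.a=0
T0.a=1 T1.a=0 T2.a=1
T0.a=1 T1.a=1 T2.a=0
T0.a=1 T1.a=1 T2.a=1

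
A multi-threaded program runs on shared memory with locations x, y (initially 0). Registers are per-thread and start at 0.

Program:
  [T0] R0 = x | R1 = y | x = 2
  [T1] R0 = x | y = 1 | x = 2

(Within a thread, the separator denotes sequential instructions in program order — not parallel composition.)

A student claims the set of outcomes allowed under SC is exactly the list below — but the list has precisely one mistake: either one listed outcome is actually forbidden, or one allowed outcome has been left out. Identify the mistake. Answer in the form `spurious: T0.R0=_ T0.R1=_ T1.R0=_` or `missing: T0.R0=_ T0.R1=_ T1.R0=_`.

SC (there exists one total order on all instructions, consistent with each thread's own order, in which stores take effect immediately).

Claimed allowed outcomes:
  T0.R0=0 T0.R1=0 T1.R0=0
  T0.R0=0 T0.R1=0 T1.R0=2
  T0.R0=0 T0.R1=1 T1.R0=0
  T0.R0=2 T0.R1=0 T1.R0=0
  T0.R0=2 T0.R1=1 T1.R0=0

outcome vector order: (T0.R0,T0.R1,T1.R0)
[SC] allowed = {000; 002; 010; 210}
claimed∖SC = {200}

spurious: T0.R0=2 T0.R1=0 T1.R0=0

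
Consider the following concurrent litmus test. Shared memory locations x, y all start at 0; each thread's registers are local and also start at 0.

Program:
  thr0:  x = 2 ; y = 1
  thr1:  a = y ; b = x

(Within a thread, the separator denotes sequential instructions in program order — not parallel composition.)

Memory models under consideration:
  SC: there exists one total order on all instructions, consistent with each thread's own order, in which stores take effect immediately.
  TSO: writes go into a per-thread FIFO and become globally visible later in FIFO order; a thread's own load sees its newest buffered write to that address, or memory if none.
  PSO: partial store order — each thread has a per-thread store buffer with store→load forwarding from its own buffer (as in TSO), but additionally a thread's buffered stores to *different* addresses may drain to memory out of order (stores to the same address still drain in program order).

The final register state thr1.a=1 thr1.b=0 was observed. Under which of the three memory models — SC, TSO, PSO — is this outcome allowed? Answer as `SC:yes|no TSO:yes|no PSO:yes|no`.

outcome vector order: (thr1.a,thr1.b)
SC: 3 outcomes — {0/0, 0/2, 1/2}
TSO: 3 outcomes — {0/0, 0/2, 1/2}
PSO: 4 outcomes — {0/0, 0/2, 1/0, 1/2}
target 1/0 ∈ {PSO}

SC:no TSO:no PSO:yes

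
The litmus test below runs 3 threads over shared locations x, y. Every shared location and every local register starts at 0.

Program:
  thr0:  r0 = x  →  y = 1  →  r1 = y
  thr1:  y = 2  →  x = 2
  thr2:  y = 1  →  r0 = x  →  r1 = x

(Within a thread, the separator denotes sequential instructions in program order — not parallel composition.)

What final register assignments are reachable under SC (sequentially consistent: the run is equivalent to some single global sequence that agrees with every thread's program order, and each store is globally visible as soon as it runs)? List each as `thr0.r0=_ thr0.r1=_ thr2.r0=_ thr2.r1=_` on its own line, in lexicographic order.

outcome vector order: (thr0.r0,thr0.r1,thr2.r0,thr2.r1)
|SC outcomes| = 9

thr0.r0=0 thr0.r1=1 thr2.r0=0 thr2.r1=0
thr0.r0=0 thr0.r1=1 thr2.r0=0 thr2.r1=2
thr0.r0=0 thr0.r1=1 thr2.r0=2 thr2.r1=2
thr0.r0=0 thr0.r1=2 thr2.r0=0 thr2.r1=0
thr0.r0=0 thr0.r1=2 thr2.r0=0 thr2.r1=2
thr0.r0=0 thr0.r1=2 thr2.r0=2 thr2.r1=2
thr0.r0=2 thr0.r1=1 thr2.r0=0 thr2.r1=0
thr0.r0=2 thr0.r1=1 thr2.r0=0 thr2.r1=2
thr0.r0=2 thr0.r1=1 thr2.r0=2 thr2.r1=2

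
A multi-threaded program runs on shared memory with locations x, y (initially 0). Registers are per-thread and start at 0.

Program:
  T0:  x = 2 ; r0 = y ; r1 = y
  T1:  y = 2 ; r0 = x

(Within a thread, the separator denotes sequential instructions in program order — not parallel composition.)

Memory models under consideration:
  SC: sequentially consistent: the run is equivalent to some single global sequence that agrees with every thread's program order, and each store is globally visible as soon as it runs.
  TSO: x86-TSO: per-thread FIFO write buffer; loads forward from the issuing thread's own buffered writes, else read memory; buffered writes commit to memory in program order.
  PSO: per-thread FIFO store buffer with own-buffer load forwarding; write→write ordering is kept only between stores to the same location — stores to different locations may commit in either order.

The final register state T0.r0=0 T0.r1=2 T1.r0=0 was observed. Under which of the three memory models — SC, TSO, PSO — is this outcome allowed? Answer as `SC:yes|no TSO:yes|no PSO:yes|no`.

outcome vector order: (T0.r0,T0.r1,T1.r0)
SC (4): (0,0,2), (0,2,2), (2,2,0), (2,2,2)
TSO (6): (0,0,0), (0,0,2), (0,2,0), (0,2,2), (2,2,0), (2,2,2)
PSO (6): (0,0,0), (0,0,2), (0,2,0), (0,2,2), (2,2,0), (2,2,2)
target (0,2,0) ∈ {TSO,PSO}

SC:no TSO:yes PSO:yes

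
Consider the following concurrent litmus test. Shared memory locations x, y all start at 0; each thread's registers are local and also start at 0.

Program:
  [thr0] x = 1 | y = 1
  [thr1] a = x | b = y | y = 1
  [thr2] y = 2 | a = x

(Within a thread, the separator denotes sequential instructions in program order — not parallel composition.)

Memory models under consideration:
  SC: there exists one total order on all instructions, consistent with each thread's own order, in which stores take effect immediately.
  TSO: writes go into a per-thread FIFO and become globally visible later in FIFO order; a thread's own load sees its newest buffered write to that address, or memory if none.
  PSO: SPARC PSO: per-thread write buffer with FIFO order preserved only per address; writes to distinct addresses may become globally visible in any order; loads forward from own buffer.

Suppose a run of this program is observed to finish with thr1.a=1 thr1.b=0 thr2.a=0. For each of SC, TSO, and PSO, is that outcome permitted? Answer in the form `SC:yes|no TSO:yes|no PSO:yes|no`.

outcome vector order: (thr1.a,thr1.b,thr2.a)
SC (11): <0 0 0>; <0 0 1>; <0 1 0>; <0 1 1>; <0 2 0>; <0 2 1>; <1 0 1>; <1 1 0>; <1 1 1>; <1 2 0>; <1 2 1>
TSO (12): <0 0 0>; <0 0 1>; <0 1 0>; <0 1 1>; <0 2 0>; <0 2 1>; <1 0 0>; <1 0 1>; <1 1 0>; <1 1 1>; <1 2 0>; <1 2 1>
PSO (12): <0 0 0>; <0 0 1>; <0 1 0>; <0 1 1>; <0 2 0>; <0 2 1>; <1 0 0>; <1 0 1>; <1 1 0>; <1 1 1>; <1 2 0>; <1 2 1>
target <1 0 0> ∈ {TSO,PSO}

SC:no TSO:yes PSO:yes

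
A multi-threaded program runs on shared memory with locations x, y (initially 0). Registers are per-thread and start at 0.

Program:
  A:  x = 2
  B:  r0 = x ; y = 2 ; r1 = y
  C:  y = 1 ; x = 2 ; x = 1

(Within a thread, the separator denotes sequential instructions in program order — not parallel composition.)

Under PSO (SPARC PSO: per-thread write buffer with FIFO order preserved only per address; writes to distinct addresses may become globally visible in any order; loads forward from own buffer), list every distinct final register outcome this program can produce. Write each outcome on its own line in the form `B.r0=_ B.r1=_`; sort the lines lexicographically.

B.r0=0 B.r1=1
B.r0=0 B.r1=2
B.r0=1 B.r1=1
B.r0=1 B.r1=2
B.r0=2 B.r1=1
B.r0=2 B.r1=2

outcome vector order: (B.r0,B.r1)
|PSO outcomes| = 6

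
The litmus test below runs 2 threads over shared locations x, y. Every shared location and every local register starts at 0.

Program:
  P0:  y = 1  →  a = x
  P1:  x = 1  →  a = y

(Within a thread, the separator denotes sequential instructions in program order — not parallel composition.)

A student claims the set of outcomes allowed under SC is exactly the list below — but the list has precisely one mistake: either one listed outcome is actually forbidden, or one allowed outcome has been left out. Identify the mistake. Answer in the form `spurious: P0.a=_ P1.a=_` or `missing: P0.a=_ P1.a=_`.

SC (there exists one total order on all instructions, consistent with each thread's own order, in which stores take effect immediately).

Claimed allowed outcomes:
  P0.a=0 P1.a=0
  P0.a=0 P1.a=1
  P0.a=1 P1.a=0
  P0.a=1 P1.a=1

spurious: P0.a=0 P1.a=0

outcome vector order: (P0.a,P1.a)
under SC → <0 1>; <1 0>; <1 1>
claimed∖SC = {<0 0>}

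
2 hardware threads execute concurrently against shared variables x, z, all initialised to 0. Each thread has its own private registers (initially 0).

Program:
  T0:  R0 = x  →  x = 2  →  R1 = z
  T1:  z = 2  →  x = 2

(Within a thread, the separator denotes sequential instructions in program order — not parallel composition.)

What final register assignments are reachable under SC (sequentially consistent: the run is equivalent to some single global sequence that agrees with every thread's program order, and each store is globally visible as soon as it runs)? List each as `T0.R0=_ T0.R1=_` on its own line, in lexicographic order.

outcome vector order: (T0.R0,T0.R1)
|SC outcomes| = 3

T0.R0=0 T0.R1=0
T0.R0=0 T0.R1=2
T0.R0=2 T0.R1=2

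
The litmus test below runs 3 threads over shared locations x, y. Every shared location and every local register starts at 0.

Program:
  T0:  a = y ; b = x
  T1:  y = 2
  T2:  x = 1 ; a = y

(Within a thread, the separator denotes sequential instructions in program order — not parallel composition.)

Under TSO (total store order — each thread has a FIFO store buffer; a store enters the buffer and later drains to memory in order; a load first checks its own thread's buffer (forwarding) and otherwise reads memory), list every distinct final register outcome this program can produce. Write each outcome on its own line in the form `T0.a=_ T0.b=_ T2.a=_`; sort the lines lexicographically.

T0.a=0 T0.b=0 T2.a=0
T0.a=0 T0.b=0 T2.a=2
T0.a=0 T0.b=1 T2.a=0
T0.a=0 T0.b=1 T2.a=2
T0.a=2 T0.b=0 T2.a=0
T0.a=2 T0.b=0 T2.a=2
T0.a=2 T0.b=1 T2.a=0
T0.a=2 T0.b=1 T2.a=2

outcome vector order: (T0.a,T0.b,T2.a)
|TSO outcomes| = 8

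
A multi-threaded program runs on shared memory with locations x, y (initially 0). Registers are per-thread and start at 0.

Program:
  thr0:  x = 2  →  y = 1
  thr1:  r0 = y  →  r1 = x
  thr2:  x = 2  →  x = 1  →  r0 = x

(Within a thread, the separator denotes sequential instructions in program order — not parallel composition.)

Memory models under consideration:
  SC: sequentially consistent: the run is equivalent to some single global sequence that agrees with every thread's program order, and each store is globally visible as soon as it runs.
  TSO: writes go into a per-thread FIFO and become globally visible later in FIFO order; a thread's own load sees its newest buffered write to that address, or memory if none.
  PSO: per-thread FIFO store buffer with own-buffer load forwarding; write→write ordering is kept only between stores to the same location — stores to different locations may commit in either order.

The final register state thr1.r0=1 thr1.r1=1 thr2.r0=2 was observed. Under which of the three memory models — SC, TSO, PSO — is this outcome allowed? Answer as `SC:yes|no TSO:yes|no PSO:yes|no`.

SC:no TSO:no PSO:yes

outcome vector order: (thr1.r0,thr1.r1,thr2.r0)
SC: 9 outcomes — {001; 002; 011; 012; 021; 022; 111; 121; 122}
TSO: 9 outcomes — {001; 002; 011; 012; 021; 022; 111; 121; 122}
PSO: 12 outcomes — {001; 002; 011; 012; 021; 022; 101; 102; 111; 112; 121; 122}
target 112 ∈ {PSO}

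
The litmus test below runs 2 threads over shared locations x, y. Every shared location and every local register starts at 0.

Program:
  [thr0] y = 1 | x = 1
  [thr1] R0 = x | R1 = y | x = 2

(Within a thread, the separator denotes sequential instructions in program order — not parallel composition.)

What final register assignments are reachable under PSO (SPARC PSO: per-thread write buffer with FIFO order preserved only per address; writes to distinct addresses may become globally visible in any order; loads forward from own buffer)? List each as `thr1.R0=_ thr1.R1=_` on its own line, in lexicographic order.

thr1.R0=0 thr1.R1=0
thr1.R0=0 thr1.R1=1
thr1.R0=1 thr1.R1=0
thr1.R0=1 thr1.R1=1

outcome vector order: (thr1.R0,thr1.R1)
|PSO outcomes| = 4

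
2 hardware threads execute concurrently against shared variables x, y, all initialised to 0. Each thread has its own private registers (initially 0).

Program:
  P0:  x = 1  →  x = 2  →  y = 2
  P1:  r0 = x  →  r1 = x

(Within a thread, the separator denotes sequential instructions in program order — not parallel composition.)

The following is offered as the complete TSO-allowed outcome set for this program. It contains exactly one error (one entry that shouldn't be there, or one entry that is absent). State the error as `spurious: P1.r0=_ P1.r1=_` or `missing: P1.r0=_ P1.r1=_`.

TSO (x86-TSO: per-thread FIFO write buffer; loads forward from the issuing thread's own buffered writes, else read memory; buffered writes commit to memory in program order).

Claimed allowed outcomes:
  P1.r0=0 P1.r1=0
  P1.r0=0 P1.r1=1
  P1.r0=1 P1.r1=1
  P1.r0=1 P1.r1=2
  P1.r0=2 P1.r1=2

outcome vector order: (P1.r0,P1.r1)
TSO: 6 outcomes — {<0 0>, <0 1>, <0 2>, <1 1>, <1 2>, <2 2>}
TSO∖claimed = {<0 2>}

missing: P1.r0=0 P1.r1=2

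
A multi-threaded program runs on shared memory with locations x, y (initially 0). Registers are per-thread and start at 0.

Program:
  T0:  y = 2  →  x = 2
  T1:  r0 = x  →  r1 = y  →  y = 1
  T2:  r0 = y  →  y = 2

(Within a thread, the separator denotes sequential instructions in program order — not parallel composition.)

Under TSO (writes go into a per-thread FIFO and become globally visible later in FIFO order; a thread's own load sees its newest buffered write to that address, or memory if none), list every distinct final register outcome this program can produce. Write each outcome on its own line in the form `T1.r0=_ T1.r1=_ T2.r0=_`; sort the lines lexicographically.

outcome vector order: (T1.r0,T1.r1,T2.r0)
|TSO outcomes| = 9

T1.r0=0 T1.r1=0 T2.r0=0
T1.r0=0 T1.r1=0 T2.r0=1
T1.r0=0 T1.r1=0 T2.r0=2
T1.r0=0 T1.r1=2 T2.r0=0
T1.r0=0 T1.r1=2 T2.r0=1
T1.r0=0 T1.r1=2 T2.r0=2
T1.r0=2 T1.r1=2 T2.r0=0
T1.r0=2 T1.r1=2 T2.r0=1
T1.r0=2 T1.r1=2 T2.r0=2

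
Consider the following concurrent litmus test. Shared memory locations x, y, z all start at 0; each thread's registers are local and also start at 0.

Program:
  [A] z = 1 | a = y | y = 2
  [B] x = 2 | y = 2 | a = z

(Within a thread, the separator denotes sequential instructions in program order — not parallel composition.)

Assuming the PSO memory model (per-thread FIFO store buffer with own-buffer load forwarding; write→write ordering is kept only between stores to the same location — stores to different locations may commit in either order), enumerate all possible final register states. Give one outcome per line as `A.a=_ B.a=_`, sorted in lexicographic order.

outcome vector order: (A.a,B.a)
|PSO outcomes| = 4

A.a=0 B.a=0
A.a=0 B.a=1
A.a=2 B.a=0
A.a=2 B.a=1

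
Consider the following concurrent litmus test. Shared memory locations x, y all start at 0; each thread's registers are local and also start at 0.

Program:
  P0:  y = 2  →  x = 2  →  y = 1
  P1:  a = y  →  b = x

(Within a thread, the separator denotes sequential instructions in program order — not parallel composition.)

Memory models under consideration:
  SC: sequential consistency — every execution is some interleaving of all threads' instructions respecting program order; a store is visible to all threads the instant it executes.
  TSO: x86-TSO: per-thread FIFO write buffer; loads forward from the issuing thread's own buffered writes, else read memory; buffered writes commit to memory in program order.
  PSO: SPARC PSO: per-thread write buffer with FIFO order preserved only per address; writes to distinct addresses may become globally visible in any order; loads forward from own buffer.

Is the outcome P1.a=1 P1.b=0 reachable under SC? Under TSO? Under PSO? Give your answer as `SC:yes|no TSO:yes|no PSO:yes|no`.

outcome vector order: (P1.a,P1.b)
under SC → <0 0>; <0 2>; <1 2>; <2 0>; <2 2>
under TSO → <0 0>; <0 2>; <1 2>; <2 0>; <2 2>
under PSO → <0 0>; <0 2>; <1 0>; <1 2>; <2 0>; <2 2>
target <1 0> ∈ {PSO}

SC:no TSO:no PSO:yes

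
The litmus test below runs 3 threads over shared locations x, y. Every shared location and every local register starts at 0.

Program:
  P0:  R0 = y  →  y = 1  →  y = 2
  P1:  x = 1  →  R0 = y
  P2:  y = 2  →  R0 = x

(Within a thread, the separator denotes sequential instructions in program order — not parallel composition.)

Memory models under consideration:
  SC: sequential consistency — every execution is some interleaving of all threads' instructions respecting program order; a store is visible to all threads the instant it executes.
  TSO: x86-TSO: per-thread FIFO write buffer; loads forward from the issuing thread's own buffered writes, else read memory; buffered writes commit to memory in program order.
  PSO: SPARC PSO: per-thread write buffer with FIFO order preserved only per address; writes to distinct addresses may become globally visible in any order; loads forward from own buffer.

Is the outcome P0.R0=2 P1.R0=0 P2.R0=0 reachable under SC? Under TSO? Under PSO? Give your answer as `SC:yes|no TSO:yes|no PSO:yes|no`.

outcome vector order: (P0.R0,P1.R0,P2.R0)
SC: 10 outcomes — {0/0/1; 0/1/0; 0/1/1; 0/2/0; 0/2/1; 2/0/1; 2/1/0; 2/1/1; 2/2/0; 2/2/1}
TSO: 12 outcomes — {0/0/0; 0/0/1; 0/1/0; 0/1/1; 0/2/0; 0/2/1; 2/0/0; 2/0/1; 2/1/0; 2/1/1; 2/2/0; 2/2/1}
PSO: 12 outcomes — {0/0/0; 0/0/1; 0/1/0; 0/1/1; 0/2/0; 0/2/1; 2/0/0; 2/0/1; 2/1/0; 2/1/1; 2/2/0; 2/2/1}
target 2/0/0 ∈ {TSO,PSO}

SC:no TSO:yes PSO:yes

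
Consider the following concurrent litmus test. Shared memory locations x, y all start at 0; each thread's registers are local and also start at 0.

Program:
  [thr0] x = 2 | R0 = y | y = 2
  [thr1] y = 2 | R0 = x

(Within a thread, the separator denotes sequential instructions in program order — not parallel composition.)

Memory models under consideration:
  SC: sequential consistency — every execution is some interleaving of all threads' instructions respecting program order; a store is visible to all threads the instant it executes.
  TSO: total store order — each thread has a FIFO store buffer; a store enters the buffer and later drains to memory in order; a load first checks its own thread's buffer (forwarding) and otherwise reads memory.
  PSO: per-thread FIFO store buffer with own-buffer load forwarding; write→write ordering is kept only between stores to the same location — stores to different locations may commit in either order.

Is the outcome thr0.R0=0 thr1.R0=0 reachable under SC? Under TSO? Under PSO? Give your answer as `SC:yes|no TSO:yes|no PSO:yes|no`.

outcome vector order: (thr0.R0,thr1.R0)
[SC] allowed = {<0 2> <2 0> <2 2>}
[TSO] allowed = {<0 0> <0 2> <2 0> <2 2>}
[PSO] allowed = {<0 0> <0 2> <2 0> <2 2>}
target <0 0> ∈ {TSO,PSO}

SC:no TSO:yes PSO:yes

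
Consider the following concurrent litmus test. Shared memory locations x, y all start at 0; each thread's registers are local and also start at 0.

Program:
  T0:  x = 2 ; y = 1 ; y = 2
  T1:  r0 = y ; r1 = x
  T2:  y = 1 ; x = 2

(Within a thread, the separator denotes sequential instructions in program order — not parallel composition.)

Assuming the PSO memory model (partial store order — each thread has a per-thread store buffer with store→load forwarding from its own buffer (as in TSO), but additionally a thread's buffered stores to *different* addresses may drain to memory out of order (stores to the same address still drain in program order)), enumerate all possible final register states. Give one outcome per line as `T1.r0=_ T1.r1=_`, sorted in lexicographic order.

T1.r0=0 T1.r1=0
T1.r0=0 T1.r1=2
T1.r0=1 T1.r1=0
T1.r0=1 T1.r1=2
T1.r0=2 T1.r1=0
T1.r0=2 T1.r1=2

outcome vector order: (T1.r0,T1.r1)
|PSO outcomes| = 6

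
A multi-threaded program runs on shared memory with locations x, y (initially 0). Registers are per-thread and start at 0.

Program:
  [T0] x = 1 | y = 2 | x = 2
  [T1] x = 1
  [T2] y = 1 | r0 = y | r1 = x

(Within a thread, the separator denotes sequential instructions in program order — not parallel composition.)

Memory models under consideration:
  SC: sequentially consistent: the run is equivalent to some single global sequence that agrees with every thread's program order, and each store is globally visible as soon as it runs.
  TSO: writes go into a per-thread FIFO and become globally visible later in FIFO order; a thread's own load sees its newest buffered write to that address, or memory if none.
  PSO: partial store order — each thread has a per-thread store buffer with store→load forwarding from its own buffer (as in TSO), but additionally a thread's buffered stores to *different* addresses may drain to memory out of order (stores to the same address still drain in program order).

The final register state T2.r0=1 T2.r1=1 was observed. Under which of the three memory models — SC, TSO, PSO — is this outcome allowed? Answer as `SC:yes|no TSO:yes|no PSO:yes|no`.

SC:yes TSO:yes PSO:yes

outcome vector order: (T2.r0,T2.r1)
[SC] allowed = {1/0; 1/1; 1/2; 2/1; 2/2}
[TSO] allowed = {1/0; 1/1; 1/2; 2/1; 2/2}
[PSO] allowed = {1/0; 1/1; 1/2; 2/0; 2/1; 2/2}
target 1/1 ∈ {SC,TSO,PSO}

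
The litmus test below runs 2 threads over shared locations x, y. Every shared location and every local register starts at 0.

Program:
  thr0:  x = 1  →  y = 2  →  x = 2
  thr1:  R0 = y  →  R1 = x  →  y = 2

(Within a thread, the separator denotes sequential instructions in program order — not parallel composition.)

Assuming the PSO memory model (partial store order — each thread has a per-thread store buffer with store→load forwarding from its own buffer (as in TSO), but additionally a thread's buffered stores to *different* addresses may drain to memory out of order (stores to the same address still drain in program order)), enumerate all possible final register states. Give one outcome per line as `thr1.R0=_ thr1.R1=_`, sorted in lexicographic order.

thr1.R0=0 thr1.R1=0
thr1.R0=0 thr1.R1=1
thr1.R0=0 thr1.R1=2
thr1.R0=2 thr1.R1=0
thr1.R0=2 thr1.R1=1
thr1.R0=2 thr1.R1=2

outcome vector order: (thr1.R0,thr1.R1)
|PSO outcomes| = 6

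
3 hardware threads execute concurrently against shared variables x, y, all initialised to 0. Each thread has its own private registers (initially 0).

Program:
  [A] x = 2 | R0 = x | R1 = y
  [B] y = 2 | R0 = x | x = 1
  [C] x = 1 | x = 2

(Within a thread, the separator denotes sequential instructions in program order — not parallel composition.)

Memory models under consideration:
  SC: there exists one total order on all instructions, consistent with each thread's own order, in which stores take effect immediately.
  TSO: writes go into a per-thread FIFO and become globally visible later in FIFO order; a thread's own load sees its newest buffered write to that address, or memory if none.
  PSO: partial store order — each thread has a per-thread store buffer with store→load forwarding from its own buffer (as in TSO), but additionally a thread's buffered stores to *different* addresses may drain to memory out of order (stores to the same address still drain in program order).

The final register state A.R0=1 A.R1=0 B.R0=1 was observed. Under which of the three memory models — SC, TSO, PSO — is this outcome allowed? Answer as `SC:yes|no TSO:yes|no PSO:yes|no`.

outcome vector order: (A.R0,A.R1,B.R0)
under SC → 1/0/1, 1/0/2, 1/2/0, 1/2/1, 1/2/2, 2/0/1, 2/0/2, 2/2/0, 2/2/1, 2/2/2
under TSO → 1/0/0, 1/0/1, 1/0/2, 1/2/0, 1/2/1, 1/2/2, 2/0/0, 2/0/1, 2/0/2, 2/2/0, 2/2/1, 2/2/2
under PSO → 1/0/0, 1/0/1, 1/0/2, 1/2/0, 1/2/1, 1/2/2, 2/0/0, 2/0/1, 2/0/2, 2/2/0, 2/2/1, 2/2/2
target 1/0/1 ∈ {SC,TSO,PSO}

SC:yes TSO:yes PSO:yes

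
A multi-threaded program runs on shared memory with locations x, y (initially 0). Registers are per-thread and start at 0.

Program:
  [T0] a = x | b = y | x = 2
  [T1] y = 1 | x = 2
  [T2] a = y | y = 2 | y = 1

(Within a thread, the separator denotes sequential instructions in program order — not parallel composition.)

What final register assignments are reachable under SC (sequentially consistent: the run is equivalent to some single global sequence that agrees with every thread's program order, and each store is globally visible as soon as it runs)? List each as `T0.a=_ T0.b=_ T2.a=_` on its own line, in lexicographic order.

outcome vector order: (T0.a,T0.b,T2.a)
|SC outcomes| = 10

T0.a=0 T0.b=0 T2.a=0
T0.a=0 T0.b=0 T2.a=1
T0.a=0 T0.b=1 T2.a=0
T0.a=0 T0.b=1 T2.a=1
T0.a=0 T0.b=2 T2.a=0
T0.a=0 T0.b=2 T2.a=1
T0.a=2 T0.b=1 T2.a=0
T0.a=2 T0.b=1 T2.a=1
T0.a=2 T0.b=2 T2.a=0
T0.a=2 T0.b=2 T2.a=1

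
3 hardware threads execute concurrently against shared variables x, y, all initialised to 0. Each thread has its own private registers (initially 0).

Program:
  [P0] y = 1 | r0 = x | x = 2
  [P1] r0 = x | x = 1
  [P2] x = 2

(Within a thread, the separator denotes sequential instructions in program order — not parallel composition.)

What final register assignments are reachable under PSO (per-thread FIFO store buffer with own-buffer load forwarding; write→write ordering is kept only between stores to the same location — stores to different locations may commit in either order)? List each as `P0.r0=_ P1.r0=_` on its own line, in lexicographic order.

P0.r0=0 P1.r0=0
P0.r0=0 P1.r0=2
P0.r0=1 P1.r0=0
P0.r0=1 P1.r0=2
P0.r0=2 P1.r0=0
P0.r0=2 P1.r0=2

outcome vector order: (P0.r0,P1.r0)
|PSO outcomes| = 6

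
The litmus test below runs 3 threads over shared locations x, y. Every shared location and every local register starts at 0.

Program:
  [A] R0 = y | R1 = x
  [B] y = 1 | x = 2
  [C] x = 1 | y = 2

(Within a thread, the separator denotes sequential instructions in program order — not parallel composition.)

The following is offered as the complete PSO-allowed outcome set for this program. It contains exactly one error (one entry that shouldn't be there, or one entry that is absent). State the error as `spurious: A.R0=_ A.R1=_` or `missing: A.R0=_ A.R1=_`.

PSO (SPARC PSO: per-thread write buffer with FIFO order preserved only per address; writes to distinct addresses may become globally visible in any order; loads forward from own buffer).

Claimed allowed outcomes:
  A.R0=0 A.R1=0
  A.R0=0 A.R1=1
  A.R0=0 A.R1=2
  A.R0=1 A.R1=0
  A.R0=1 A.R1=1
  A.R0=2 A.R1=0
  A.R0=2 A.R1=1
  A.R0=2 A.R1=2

outcome vector order: (A.R0,A.R1)
PSO (9): <0 0> <0 1> <0 2> <1 0> <1 1> <1 2> <2 0> <2 1> <2 2>
PSO∖claimed = {<1 2>}

missing: A.R0=1 A.R1=2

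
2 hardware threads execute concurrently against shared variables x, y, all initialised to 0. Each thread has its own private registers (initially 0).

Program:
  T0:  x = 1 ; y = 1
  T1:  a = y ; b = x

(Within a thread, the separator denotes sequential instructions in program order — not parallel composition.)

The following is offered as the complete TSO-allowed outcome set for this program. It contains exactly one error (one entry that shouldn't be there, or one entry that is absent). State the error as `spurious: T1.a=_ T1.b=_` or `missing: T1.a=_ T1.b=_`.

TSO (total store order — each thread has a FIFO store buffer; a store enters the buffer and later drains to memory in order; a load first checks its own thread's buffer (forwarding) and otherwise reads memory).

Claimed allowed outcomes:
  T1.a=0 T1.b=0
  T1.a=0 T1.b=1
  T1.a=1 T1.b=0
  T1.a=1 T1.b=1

outcome vector order: (T1.a,T1.b)
TSO (3): 00, 01, 11
claimed∖TSO = {10}

spurious: T1.a=1 T1.b=0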